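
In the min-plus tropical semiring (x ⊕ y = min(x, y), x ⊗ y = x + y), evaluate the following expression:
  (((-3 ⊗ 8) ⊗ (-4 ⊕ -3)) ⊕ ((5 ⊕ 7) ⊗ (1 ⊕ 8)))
(((-3 ⊗ 8) ⊗ (-4 ⊕ -3)) ⊕ ((5 ⊕ 7) ⊗ (1 ⊕ 8))) = 1

Expand innermost to outermost. Recall ⊕ takes the minimum of its arguments and ⊗ takes their sum. Working out the expression (((-3 ⊗ 8) ⊗ (-4 ⊕ -3)) ⊕ ((5 ⊕ 7) ⊗ (1 ⊕ 8))) gives 1.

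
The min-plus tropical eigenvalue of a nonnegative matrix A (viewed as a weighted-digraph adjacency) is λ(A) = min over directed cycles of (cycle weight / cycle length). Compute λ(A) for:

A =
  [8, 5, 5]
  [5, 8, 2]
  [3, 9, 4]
λ(A) = 10/3

Enumerate directed cycles and compute their means (weight / length). Sample:
  cycle 0 → 0: weight = 8, length = 1, mean = 8/1 ≈ 8.000
  cycle 1 → 1: weight = 8, length = 1, mean = 8/1 ≈ 8.000
  cycle 2 → 2: weight = 4, length = 1, mean = 4/1 ≈ 4.000
  cycle 0 → 1 → 0: weight = 10, length = 2, mean = 10/2 ≈ 5.000
  cycle 0 → 2 → 0: weight = 8, length = 2, mean = 8/2 ≈ 4.000
  cycle 1 → 0 → 1: weight = 10, length = 2, mean = 10/2 ≈ 5.000
Minimum mean = 3.333, attained e.g. along the cycle 0 → 1 → 2 → 0 with weight 10 and length 3. So λ(A) = 10/3 = 10/3.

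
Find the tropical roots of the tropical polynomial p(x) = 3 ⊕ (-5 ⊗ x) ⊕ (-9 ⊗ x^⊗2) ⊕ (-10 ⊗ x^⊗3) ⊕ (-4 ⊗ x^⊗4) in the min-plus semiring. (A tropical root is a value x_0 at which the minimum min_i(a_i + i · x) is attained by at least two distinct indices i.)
Roots: {-6, 1, 4, 8}

Each tropical root is a break point of the lower envelope of the lines y = a_i + i · x (there are 5 lines, with slopes 0, 1, ..., 4). Only the lines that attain the minimum somewhere contribute to roots; other lines are dominated. Here the surviving (envelope) indices are i = 4, i = 3, i = 2, i = 1, i = 0.
Intersections between consecutive envelope lines give the roots: for adjacent envelope indices i < j the intersection is x = (a_i − a_j) / (j − i). Reading off the sorted break points: {-6, 1, 4, 8}.
Verification: at each break x_0, at least two indices attain the minimum of min_i(a_i + i · x_0).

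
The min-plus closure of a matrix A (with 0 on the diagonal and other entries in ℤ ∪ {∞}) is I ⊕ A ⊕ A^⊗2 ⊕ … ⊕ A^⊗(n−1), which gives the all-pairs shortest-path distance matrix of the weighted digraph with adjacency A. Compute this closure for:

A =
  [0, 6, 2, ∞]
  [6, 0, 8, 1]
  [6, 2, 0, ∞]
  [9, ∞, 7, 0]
Closure =
  [0, 4, 2, 5]
  [6, 0, 8, 1]
  [6, 2, 0, 3]
  [9, 9, 7, 0]

This is the Floyd-Warshall all-pairs shortest-path computation. For each intermediate vertex k = 0, 1, …, 3, update dist[i][j] ← min(dist[i][j], dist[i][k] + dist[k][j]). The final matrix gives, for each (i, j), the minimum total weight of any directed path from i to j (possibly empty when i = j).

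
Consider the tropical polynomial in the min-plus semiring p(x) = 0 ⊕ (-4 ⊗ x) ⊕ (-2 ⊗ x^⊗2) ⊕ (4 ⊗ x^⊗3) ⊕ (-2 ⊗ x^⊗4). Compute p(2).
p(2) = -2

A tropical monomial a ⊗ x^⊗i evaluates to a + i · x. Evaluating each term at x = 2:
  Term 0 contributes 0 + 0 · 2 = 0
  Term 1 contributes -4 + 1 · 2 = -2
  Term 2 contributes -2 + 2 · 2 = 2
  Term 3 contributes 4 + 3 · 2 = 10
  Term 4 contributes -2 + 4 · 2 = 6
p(2) = ⊕ of these = min[0, -2, 2, 10, 6] = -2.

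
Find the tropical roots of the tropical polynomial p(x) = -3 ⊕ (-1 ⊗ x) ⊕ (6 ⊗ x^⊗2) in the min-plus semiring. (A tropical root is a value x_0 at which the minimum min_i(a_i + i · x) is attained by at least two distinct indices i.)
Roots: {-7, -2}

Each tropical root is a break point of the lower envelope of the lines y = a_i + i · x (there are 3 lines, with slopes 0, 1, ..., 2). Only the lines that attain the minimum somewhere contribute to roots; other lines are dominated. Here the surviving (envelope) indices are i = 2, i = 1, i = 0.
Intersections between consecutive envelope lines give the roots: for adjacent envelope indices i < j the intersection is x = (a_i − a_j) / (j − i). Reading off the sorted break points: {-7, -2}.
Verification: at each break x_0, at least two indices attain the minimum of min_i(a_i + i · x_0).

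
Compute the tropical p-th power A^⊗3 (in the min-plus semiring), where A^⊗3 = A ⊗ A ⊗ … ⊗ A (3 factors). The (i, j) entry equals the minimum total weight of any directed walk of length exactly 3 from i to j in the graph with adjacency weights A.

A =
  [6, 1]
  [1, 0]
A^⊗3 =
  [2, 1]
  [1, 0]

Each entry (A^⊗3)_ij equals the minimum over all length-3 walks i = v_0 → v_1 → … → v_3 = j of Σ_t A[v_t][v_{t+1}]. For example, for (i, j) = (0, 1) we minimise over 4 possible intermediate vertex sequences; the minimum is 1, attained along the walk 0 → 1 → 1 → 1.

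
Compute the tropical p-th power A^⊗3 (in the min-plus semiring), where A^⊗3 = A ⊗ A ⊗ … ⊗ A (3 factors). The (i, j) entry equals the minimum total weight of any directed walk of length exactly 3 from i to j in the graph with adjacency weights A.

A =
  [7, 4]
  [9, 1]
A^⊗3 =
  [14, 6]
  [11, 3]

Each entry (A^⊗3)_ij equals the minimum over all length-3 walks i = v_0 → v_1 → … → v_3 = j of Σ_t A[v_t][v_{t+1}]. For example, for (i, j) = (0, 1) we minimise over 4 possible intermediate vertex sequences; the minimum is 6, attained along the walk 0 → 1 → 1 → 1.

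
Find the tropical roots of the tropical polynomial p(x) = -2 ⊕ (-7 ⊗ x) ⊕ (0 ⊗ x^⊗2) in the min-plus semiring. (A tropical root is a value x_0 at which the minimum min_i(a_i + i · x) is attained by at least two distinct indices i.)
Roots: {-7, 5}

Each tropical root is a break point of the lower envelope of the lines y = a_i + i · x (there are 3 lines, with slopes 0, 1, ..., 2). Only the lines that attain the minimum somewhere contribute to roots; other lines are dominated. Here the surviving (envelope) indices are i = 2, i = 1, i = 0.
Intersections between consecutive envelope lines give the roots: for adjacent envelope indices i < j the intersection is x = (a_i − a_j) / (j − i). Reading off the sorted break points: {-7, 5}.
Verification: at each break x_0, at least two indices attain the minimum of min_i(a_i + i · x_0).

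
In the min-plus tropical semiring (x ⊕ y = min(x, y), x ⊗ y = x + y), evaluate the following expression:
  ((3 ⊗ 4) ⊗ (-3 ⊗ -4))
((3 ⊗ 4) ⊗ (-3 ⊗ -4)) = 0

Expand innermost to outermost. Recall ⊕ takes the minimum of its arguments and ⊗ takes their sum. Working out the expression ((3 ⊗ 4) ⊗ (-3 ⊗ -4)) gives 0.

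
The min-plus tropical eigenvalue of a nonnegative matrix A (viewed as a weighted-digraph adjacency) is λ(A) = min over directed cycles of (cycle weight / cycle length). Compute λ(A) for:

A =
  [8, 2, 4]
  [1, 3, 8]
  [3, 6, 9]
λ(A) = 3/2

Enumerate directed cycles and compute their means (weight / length). Sample:
  cycle 0 → 0: weight = 8, length = 1, mean = 8/1 ≈ 8.000
  cycle 1 → 1: weight = 3, length = 1, mean = 3/1 ≈ 3.000
  cycle 2 → 2: weight = 9, length = 1, mean = 9/1 ≈ 9.000
  cycle 0 → 1 → 0: weight = 3, length = 2, mean = 3/2 ≈ 1.500
  cycle 0 → 2 → 0: weight = 7, length = 2, mean = 7/2 ≈ 3.500
  cycle 1 → 0 → 1: weight = 3, length = 2, mean = 3/2 ≈ 1.500
Minimum mean = 1.500, attained e.g. along the cycle 0 → 1 → 0 with weight 3 and length 2. So λ(A) = 3/2 = 3/2.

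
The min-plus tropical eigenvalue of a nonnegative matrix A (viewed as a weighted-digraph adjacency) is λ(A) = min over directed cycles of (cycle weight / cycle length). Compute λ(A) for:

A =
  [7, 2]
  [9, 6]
λ(A) = 11/2

Enumerate directed cycles and compute their means (weight / length). Sample:
  cycle 0 → 0: weight = 7, length = 1, mean = 7/1 ≈ 7.000
  cycle 1 → 1: weight = 6, length = 1, mean = 6/1 ≈ 6.000
  cycle 0 → 1 → 0: weight = 11, length = 2, mean = 11/2 ≈ 5.500
  cycle 1 → 0 → 1: weight = 11, length = 2, mean = 11/2 ≈ 5.500
Minimum mean = 5.500, attained e.g. along the cycle 0 → 1 → 0 with weight 11 and length 2. So λ(A) = 11/2 = 11/2.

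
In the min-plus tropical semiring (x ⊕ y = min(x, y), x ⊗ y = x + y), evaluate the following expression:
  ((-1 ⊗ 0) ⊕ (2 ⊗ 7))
((-1 ⊗ 0) ⊕ (2 ⊗ 7)) = -1

Expand innermost to outermost. Recall ⊕ takes the minimum of its arguments and ⊗ takes their sum. Working out the expression ((-1 ⊗ 0) ⊕ (2 ⊗ 7)) gives -1.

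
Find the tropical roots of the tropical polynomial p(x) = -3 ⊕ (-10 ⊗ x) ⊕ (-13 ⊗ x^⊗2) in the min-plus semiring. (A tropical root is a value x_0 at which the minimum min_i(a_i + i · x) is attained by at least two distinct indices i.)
Roots: {3, 7}

Each tropical root is a break point of the lower envelope of the lines y = a_i + i · x (there are 3 lines, with slopes 0, 1, ..., 2). Only the lines that attain the minimum somewhere contribute to roots; other lines are dominated. Here the surviving (envelope) indices are i = 2, i = 1, i = 0.
Intersections between consecutive envelope lines give the roots: for adjacent envelope indices i < j the intersection is x = (a_i − a_j) / (j − i). Reading off the sorted break points: {3, 7}.
Verification: at each break x_0, at least two indices attain the minimum of min_i(a_i + i · x_0).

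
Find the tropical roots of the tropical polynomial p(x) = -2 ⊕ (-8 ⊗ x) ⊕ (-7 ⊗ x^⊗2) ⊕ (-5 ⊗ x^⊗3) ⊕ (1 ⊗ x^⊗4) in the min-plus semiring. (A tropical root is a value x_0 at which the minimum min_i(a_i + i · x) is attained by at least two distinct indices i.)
Roots: {-6, -2, -1, 6}

Each tropical root is a break point of the lower envelope of the lines y = a_i + i · x (there are 5 lines, with slopes 0, 1, ..., 4). Only the lines that attain the minimum somewhere contribute to roots; other lines are dominated. Here the surviving (envelope) indices are i = 4, i = 3, i = 2, i = 1, i = 0.
Intersections between consecutive envelope lines give the roots: for adjacent envelope indices i < j the intersection is x = (a_i − a_j) / (j − i). Reading off the sorted break points: {-6, -2, -1, 6}.
Verification: at each break x_0, at least two indices attain the minimum of min_i(a_i + i · x_0).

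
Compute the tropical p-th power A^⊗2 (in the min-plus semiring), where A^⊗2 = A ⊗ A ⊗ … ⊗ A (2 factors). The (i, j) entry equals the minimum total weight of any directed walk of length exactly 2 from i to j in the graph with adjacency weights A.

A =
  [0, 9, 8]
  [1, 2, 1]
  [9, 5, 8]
A^⊗2 =
  [0, 9, 8]
  [1, 4, 3]
  [6, 7, 6]

Each entry (A^⊗2)_ij equals the minimum over all length-2 walks i = v_0 → v_1 → … → v_2 = j of Σ_t A[v_t][v_{t+1}]. For example, for (i, j) = (0, 2) we minimise over 3 possible intermediate vertex sequences; the minimum is 8, attained along the walk 0 → 0 → 2.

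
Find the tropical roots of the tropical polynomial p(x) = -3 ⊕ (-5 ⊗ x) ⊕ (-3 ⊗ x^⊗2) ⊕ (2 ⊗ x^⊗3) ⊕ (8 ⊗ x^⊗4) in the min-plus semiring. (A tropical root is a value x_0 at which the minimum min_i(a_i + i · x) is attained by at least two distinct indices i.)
Roots: {-6, -5, -2, 2}

Each tropical root is a break point of the lower envelope of the lines y = a_i + i · x (there are 5 lines, with slopes 0, 1, ..., 4). Only the lines that attain the minimum somewhere contribute to roots; other lines are dominated. Here the surviving (envelope) indices are i = 4, i = 3, i = 2, i = 1, i = 0.
Intersections between consecutive envelope lines give the roots: for adjacent envelope indices i < j the intersection is x = (a_i − a_j) / (j − i). Reading off the sorted break points: {-6, -5, -2, 2}.
Verification: at each break x_0, at least two indices attain the minimum of min_i(a_i + i · x_0).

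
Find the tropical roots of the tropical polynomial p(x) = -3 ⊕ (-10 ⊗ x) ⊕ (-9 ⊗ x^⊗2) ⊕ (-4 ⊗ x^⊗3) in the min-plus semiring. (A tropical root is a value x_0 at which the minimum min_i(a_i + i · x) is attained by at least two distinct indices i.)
Roots: {-5, -1, 7}

Each tropical root is a break point of the lower envelope of the lines y = a_i + i · x (there are 4 lines, with slopes 0, 1, ..., 3). Only the lines that attain the minimum somewhere contribute to roots; other lines are dominated. Here the surviving (envelope) indices are i = 3, i = 2, i = 1, i = 0.
Intersections between consecutive envelope lines give the roots: for adjacent envelope indices i < j the intersection is x = (a_i − a_j) / (j − i). Reading off the sorted break points: {-5, -1, 7}.
Verification: at each break x_0, at least two indices attain the minimum of min_i(a_i + i · x_0).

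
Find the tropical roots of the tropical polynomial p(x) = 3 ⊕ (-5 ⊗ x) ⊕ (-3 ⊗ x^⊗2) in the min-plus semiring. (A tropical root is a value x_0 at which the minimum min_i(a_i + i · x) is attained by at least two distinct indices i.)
Roots: {-2, 8}

Each tropical root is a break point of the lower envelope of the lines y = a_i + i · x (there are 3 lines, with slopes 0, 1, ..., 2). Only the lines that attain the minimum somewhere contribute to roots; other lines are dominated. Here the surviving (envelope) indices are i = 2, i = 1, i = 0.
Intersections between consecutive envelope lines give the roots: for adjacent envelope indices i < j the intersection is x = (a_i − a_j) / (j − i). Reading off the sorted break points: {-2, 8}.
Verification: at each break x_0, at least two indices attain the minimum of min_i(a_i + i · x_0).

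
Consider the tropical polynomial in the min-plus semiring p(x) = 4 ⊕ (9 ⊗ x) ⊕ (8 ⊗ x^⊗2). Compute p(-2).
p(-2) = 4

A tropical monomial a ⊗ x^⊗i evaluates to a + i · x. Evaluating each term at x = -2:
  Term 0 contributes 4 + 0 · -2 = 4
  Term 1 contributes 9 + 1 · -2 = 7
  Term 2 contributes 8 + 2 · -2 = 4
p(-2) = ⊕ of these = min[4, 7, 4] = 4.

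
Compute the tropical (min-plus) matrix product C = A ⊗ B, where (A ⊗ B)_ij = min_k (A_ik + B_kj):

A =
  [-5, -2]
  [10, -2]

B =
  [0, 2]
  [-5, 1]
A ⊗ B =
  [-7, -3]
  [-7, -1]

Apply the min-plus product entry-by-entry:
  C[0][0] = min over k of (A[0][0] + B[0][0] = -5 + 0 = -5, A[0][1] + B[1][0] = -2 + -5 = -7) = -7 (attained at k = 1)
  C[0][1] = min over k of (A[0][0] + B[0][1] = -5 + 2 = -3, A[0][1] + B[1][1] = -2 + 1 = -1) = -3 (attained at k = 0)
  C[1][0] = min over k of (A[1][0] + B[0][0] = 10 + 0 = 10, A[1][1] + B[1][0] = -2 + -5 = -7) = -7 (attained at k = 1)
  C[1][1] = min over k of (A[1][0] + B[0][1] = 10 + 2 = 12, A[1][1] + B[1][1] = -2 + 1 = -1) = -1 (attained at k = 1)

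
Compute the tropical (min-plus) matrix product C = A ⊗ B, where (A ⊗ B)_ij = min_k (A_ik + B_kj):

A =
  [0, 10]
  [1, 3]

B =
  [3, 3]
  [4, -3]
A ⊗ B =
  [3, 3]
  [4, 0]

Apply the min-plus product entry-by-entry:
  C[0][0] = min over k of (A[0][0] + B[0][0] = 0 + 3 = 3, A[0][1] + B[1][0] = 10 + 4 = 14) = 3 (attained at k = 0)
  C[0][1] = min over k of (A[0][0] + B[0][1] = 0 + 3 = 3, A[0][1] + B[1][1] = 10 + -3 = 7) = 3 (attained at k = 0)
  C[1][0] = min over k of (A[1][0] + B[0][0] = 1 + 3 = 4, A[1][1] + B[1][0] = 3 + 4 = 7) = 4 (attained at k = 0)
  C[1][1] = min over k of (A[1][0] + B[0][1] = 1 + 3 = 4, A[1][1] + B[1][1] = 3 + -3 = 0) = 0 (attained at k = 1)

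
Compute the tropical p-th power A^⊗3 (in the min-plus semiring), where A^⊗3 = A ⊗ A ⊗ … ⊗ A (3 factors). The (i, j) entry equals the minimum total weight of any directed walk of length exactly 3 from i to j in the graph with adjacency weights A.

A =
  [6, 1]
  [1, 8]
A^⊗3 =
  [8, 3]
  [3, 8]

Each entry (A^⊗3)_ij equals the minimum over all length-3 walks i = v_0 → v_1 → … → v_3 = j of Σ_t A[v_t][v_{t+1}]. For example, for (i, j) = (0, 1) we minimise over 4 possible intermediate vertex sequences; the minimum is 3, attained along the walk 0 → 1 → 0 → 1.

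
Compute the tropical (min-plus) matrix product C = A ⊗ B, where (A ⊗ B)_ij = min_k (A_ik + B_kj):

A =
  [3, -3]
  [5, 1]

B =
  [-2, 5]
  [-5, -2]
A ⊗ B =
  [-8, -5]
  [-4, -1]

Apply the min-plus product entry-by-entry:
  C[0][0] = min over k of (A[0][0] + B[0][0] = 3 + -2 = 1, A[0][1] + B[1][0] = -3 + -5 = -8) = -8 (attained at k = 1)
  C[0][1] = min over k of (A[0][0] + B[0][1] = 3 + 5 = 8, A[0][1] + B[1][1] = -3 + -2 = -5) = -5 (attained at k = 1)
  C[1][0] = min over k of (A[1][0] + B[0][0] = 5 + -2 = 3, A[1][1] + B[1][0] = 1 + -5 = -4) = -4 (attained at k = 1)
  C[1][1] = min over k of (A[1][0] + B[0][1] = 5 + 5 = 10, A[1][1] + B[1][1] = 1 + -2 = -1) = -1 (attained at k = 1)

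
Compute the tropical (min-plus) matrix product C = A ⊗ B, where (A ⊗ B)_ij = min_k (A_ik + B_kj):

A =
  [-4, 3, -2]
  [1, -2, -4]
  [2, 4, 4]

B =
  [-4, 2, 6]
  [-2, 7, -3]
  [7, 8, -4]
A ⊗ B =
  [-8, -2, -6]
  [-4, 3, -8]
  [-2, 4, 0]

Apply the min-plus product entry-by-entry:
  C[0][0] = min over k of (A[0][0] + B[0][0] = -4 + -4 = -8, A[0][1] + B[1][0] = 3 + -2 = 1, A[0][2] + B[2][0] = -2 + 7 = 5) = -8 (attained at k = 0)
  C[0][1] = min over k of (A[0][0] + B[0][1] = -4 + 2 = -2, A[0][1] + B[1][1] = 3 + 7 = 10, A[0][2] + B[2][1] = -2 + 8 = 6) = -2 (attained at k = 0)
  C[0][2] = min over k of (A[0][0] + B[0][2] = -4 + 6 = 2, A[0][1] + B[1][2] = 3 + -3 = 0, A[0][2] + B[2][2] = -2 + -4 = -6) = -6 (attained at k = 2)
  C[1][0] = min over k of (A[1][0] + B[0][0] = 1 + -4 = -3, A[1][1] + B[1][0] = -2 + -2 = -4, A[1][2] + B[2][0] = -4 + 7 = 3) = -4 (attained at k = 1)
  C[1][1] = min over k of (A[1][0] + B[0][1] = 1 + 2 = 3, A[1][1] + B[1][1] = -2 + 7 = 5, A[1][2] + B[2][1] = -4 + 8 = 4) = 3 (attained at k = 0)
  C[1][2] = min over k of (A[1][0] + B[0][2] = 1 + 6 = 7, A[1][1] + B[1][2] = -2 + -3 = -5, A[1][2] + B[2][2] = -4 + -4 = -8) = -8 (attained at k = 2)
  C[2][0] = min over k of (A[2][0] + B[0][0] = 2 + -4 = -2, A[2][1] + B[1][0] = 4 + -2 = 2, A[2][2] + B[2][0] = 4 + 7 = 11) = -2 (attained at k = 0)
  C[2][1] = min over k of (A[2][0] + B[0][1] = 2 + 2 = 4, A[2][1] + B[1][1] = 4 + 7 = 11, A[2][2] + B[2][1] = 4 + 8 = 12) = 4 (attained at k = 0)
  C[2][2] = min over k of (A[2][0] + B[0][2] = 2 + 6 = 8, A[2][1] + B[1][2] = 4 + -3 = 1, A[2][2] + B[2][2] = 4 + -4 = 0) = 0 (attained at k = 2)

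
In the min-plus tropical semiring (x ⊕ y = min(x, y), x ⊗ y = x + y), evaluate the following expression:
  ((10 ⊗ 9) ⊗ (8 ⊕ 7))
((10 ⊗ 9) ⊗ (8 ⊕ 7)) = 26

Expand innermost to outermost. Recall ⊕ takes the minimum of its arguments and ⊗ takes their sum. Working out the expression ((10 ⊗ 9) ⊗ (8 ⊕ 7)) gives 26.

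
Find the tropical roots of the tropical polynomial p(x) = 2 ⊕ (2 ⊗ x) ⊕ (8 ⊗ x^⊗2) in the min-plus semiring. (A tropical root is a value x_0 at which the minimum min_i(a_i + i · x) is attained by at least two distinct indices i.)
Roots: {-6, 0}

Each tropical root is a break point of the lower envelope of the lines y = a_i + i · x (there are 3 lines, with slopes 0, 1, ..., 2). Only the lines that attain the minimum somewhere contribute to roots; other lines are dominated. Here the surviving (envelope) indices are i = 2, i = 1, i = 0.
Intersections between consecutive envelope lines give the roots: for adjacent envelope indices i < j the intersection is x = (a_i − a_j) / (j − i). Reading off the sorted break points: {-6, 0}.
Verification: at each break x_0, at least two indices attain the minimum of min_i(a_i + i · x_0).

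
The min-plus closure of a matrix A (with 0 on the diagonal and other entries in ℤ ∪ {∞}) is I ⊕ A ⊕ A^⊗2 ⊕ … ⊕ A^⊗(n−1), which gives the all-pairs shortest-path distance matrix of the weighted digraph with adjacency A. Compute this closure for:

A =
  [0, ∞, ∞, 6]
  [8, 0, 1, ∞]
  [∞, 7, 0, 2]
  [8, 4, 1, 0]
Closure =
  [0, 10, 7, 6]
  [8, 0, 1, 3]
  [10, 6, 0, 2]
  [8, 4, 1, 0]

This is the Floyd-Warshall all-pairs shortest-path computation. For each intermediate vertex k = 0, 1, …, 3, update dist[i][j] ← min(dist[i][j], dist[i][k] + dist[k][j]). The final matrix gives, for each (i, j), the minimum total weight of any directed path from i to j (possibly empty when i = j).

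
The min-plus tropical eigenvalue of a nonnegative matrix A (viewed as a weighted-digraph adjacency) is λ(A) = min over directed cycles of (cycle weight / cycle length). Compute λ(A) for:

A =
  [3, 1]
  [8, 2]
λ(A) = 2

Enumerate directed cycles and compute their means (weight / length). Sample:
  cycle 0 → 0: weight = 3, length = 1, mean = 3/1 ≈ 3.000
  cycle 1 → 1: weight = 2, length = 1, mean = 2/1 ≈ 2.000
  cycle 0 → 1 → 0: weight = 9, length = 2, mean = 9/2 ≈ 4.500
  cycle 1 → 0 → 1: weight = 9, length = 2, mean = 9/2 ≈ 4.500
Minimum mean = 2.000, attained e.g. along the cycle 1 → 1 with weight 2 and length 1. So λ(A) = 2/1 = 2.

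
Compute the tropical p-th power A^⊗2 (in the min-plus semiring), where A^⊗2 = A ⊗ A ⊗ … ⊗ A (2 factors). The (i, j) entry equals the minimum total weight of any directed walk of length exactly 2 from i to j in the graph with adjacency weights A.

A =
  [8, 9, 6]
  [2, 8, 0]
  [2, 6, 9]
A^⊗2 =
  [8, 12, 9]
  [2, 6, 8]
  [8, 11, 6]

Each entry (A^⊗2)_ij equals the minimum over all length-2 walks i = v_0 → v_1 → … → v_2 = j of Σ_t A[v_t][v_{t+1}]. For example, for (i, j) = (0, 2) we minimise over 3 possible intermediate vertex sequences; the minimum is 9, attained along the walk 0 → 1 → 2.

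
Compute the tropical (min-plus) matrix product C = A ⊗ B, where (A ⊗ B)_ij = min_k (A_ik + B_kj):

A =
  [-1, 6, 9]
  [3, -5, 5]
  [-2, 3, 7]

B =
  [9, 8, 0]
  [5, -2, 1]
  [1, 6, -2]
A ⊗ B =
  [8, 4, -1]
  [0, -7, -4]
  [7, 1, -2]

Apply the min-plus product entry-by-entry:
  C[0][0] = min over k of (A[0][0] + B[0][0] = -1 + 9 = 8, A[0][1] + B[1][0] = 6 + 5 = 11, A[0][2] + B[2][0] = 9 + 1 = 10) = 8 (attained at k = 0)
  C[0][1] = min over k of (A[0][0] + B[0][1] = -1 + 8 = 7, A[0][1] + B[1][1] = 6 + -2 = 4, A[0][2] + B[2][1] = 9 + 6 = 15) = 4 (attained at k = 1)
  C[0][2] = min over k of (A[0][0] + B[0][2] = -1 + 0 = -1, A[0][1] + B[1][2] = 6 + 1 = 7, A[0][2] + B[2][2] = 9 + -2 = 7) = -1 (attained at k = 0)
  C[1][0] = min over k of (A[1][0] + B[0][0] = 3 + 9 = 12, A[1][1] + B[1][0] = -5 + 5 = 0, A[1][2] + B[2][0] = 5 + 1 = 6) = 0 (attained at k = 1)
  C[1][1] = min over k of (A[1][0] + B[0][1] = 3 + 8 = 11, A[1][1] + B[1][1] = -5 + -2 = -7, A[1][2] + B[2][1] = 5 + 6 = 11) = -7 (attained at k = 1)
  C[1][2] = min over k of (A[1][0] + B[0][2] = 3 + 0 = 3, A[1][1] + B[1][2] = -5 + 1 = -4, A[1][2] + B[2][2] = 5 + -2 = 3) = -4 (attained at k = 1)
  C[2][0] = min over k of (A[2][0] + B[0][0] = -2 + 9 = 7, A[2][1] + B[1][0] = 3 + 5 = 8, A[2][2] + B[2][0] = 7 + 1 = 8) = 7 (attained at k = 0)
  C[2][1] = min over k of (A[2][0] + B[0][1] = -2 + 8 = 6, A[2][1] + B[1][1] = 3 + -2 = 1, A[2][2] + B[2][1] = 7 + 6 = 13) = 1 (attained at k = 1)
  C[2][2] = min over k of (A[2][0] + B[0][2] = -2 + 0 = -2, A[2][1] + B[1][2] = 3 + 1 = 4, A[2][2] + B[2][2] = 7 + -2 = 5) = -2 (attained at k = 0)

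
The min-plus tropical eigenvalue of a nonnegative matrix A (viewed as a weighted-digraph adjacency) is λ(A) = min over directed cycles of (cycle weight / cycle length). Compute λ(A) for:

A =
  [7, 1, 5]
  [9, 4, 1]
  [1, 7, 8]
λ(A) = 1

Enumerate directed cycles and compute their means (weight / length). Sample:
  cycle 0 → 0: weight = 7, length = 1, mean = 7/1 ≈ 7.000
  cycle 1 → 1: weight = 4, length = 1, mean = 4/1 ≈ 4.000
  cycle 2 → 2: weight = 8, length = 1, mean = 8/1 ≈ 8.000
  cycle 0 → 1 → 0: weight = 10, length = 2, mean = 10/2 ≈ 5.000
  cycle 0 → 2 → 0: weight = 6, length = 2, mean = 6/2 ≈ 3.000
  cycle 1 → 0 → 1: weight = 10, length = 2, mean = 10/2 ≈ 5.000
Minimum mean = 1.000, attained e.g. along the cycle 0 → 1 → 2 → 0 with weight 3 and length 3. So λ(A) = 3/3 = 1.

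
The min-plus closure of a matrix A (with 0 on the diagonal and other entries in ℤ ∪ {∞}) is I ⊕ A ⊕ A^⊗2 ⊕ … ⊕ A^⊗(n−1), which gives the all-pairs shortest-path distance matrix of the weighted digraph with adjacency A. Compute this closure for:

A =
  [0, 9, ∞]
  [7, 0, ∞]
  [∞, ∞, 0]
Closure =
  [0, 9, ∞]
  [7, 0, ∞]
  [∞, ∞, 0]

This is the Floyd-Warshall all-pairs shortest-path computation. For each intermediate vertex k = 0, 1, …, 2, update dist[i][j] ← min(dist[i][j], dist[i][k] + dist[k][j]). The final matrix gives, for each (i, j), the minimum total weight of any directed path from i to j (possibly empty when i = j).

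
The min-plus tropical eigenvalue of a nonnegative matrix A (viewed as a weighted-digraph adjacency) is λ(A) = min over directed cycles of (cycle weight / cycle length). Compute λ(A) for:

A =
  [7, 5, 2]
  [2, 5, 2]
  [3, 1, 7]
λ(A) = 3/2

Enumerate directed cycles and compute their means (weight / length). Sample:
  cycle 0 → 0: weight = 7, length = 1, mean = 7/1 ≈ 7.000
  cycle 1 → 1: weight = 5, length = 1, mean = 5/1 ≈ 5.000
  cycle 2 → 2: weight = 7, length = 1, mean = 7/1 ≈ 7.000
  cycle 0 → 1 → 0: weight = 7, length = 2, mean = 7/2 ≈ 3.500
  cycle 0 → 2 → 0: weight = 5, length = 2, mean = 5/2 ≈ 2.500
  cycle 1 → 0 → 1: weight = 7, length = 2, mean = 7/2 ≈ 3.500
Minimum mean = 1.500, attained e.g. along the cycle 1 → 2 → 1 with weight 3 and length 2. So λ(A) = 3/2 = 3/2.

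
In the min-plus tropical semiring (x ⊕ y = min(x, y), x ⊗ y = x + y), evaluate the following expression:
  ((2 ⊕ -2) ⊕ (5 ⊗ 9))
((2 ⊕ -2) ⊕ (5 ⊗ 9)) = -2

Expand innermost to outermost. Recall ⊕ takes the minimum of its arguments and ⊗ takes their sum. Working out the expression ((2 ⊕ -2) ⊕ (5 ⊗ 9)) gives -2.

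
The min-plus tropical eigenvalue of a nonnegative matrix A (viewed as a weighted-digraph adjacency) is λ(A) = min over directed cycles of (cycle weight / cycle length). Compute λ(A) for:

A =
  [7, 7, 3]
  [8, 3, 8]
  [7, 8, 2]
λ(A) = 2

Enumerate directed cycles and compute their means (weight / length). Sample:
  cycle 0 → 0: weight = 7, length = 1, mean = 7/1 ≈ 7.000
  cycle 1 → 1: weight = 3, length = 1, mean = 3/1 ≈ 3.000
  cycle 2 → 2: weight = 2, length = 1, mean = 2/1 ≈ 2.000
  cycle 0 → 1 → 0: weight = 15, length = 2, mean = 15/2 ≈ 7.500
  cycle 0 → 2 → 0: weight = 10, length = 2, mean = 10/2 ≈ 5.000
  cycle 1 → 0 → 1: weight = 15, length = 2, mean = 15/2 ≈ 7.500
Minimum mean = 2.000, attained e.g. along the cycle 2 → 2 with weight 2 and length 1. So λ(A) = 2/1 = 2.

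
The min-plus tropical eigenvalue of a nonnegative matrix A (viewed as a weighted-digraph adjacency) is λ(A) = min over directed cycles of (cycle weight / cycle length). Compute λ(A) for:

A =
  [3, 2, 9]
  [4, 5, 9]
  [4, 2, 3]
λ(A) = 3

Enumerate directed cycles and compute their means (weight / length). Sample:
  cycle 0 → 0: weight = 3, length = 1, mean = 3/1 ≈ 3.000
  cycle 1 → 1: weight = 5, length = 1, mean = 5/1 ≈ 5.000
  cycle 2 → 2: weight = 3, length = 1, mean = 3/1 ≈ 3.000
  cycle 0 → 1 → 0: weight = 6, length = 2, mean = 6/2 ≈ 3.000
  cycle 0 → 2 → 0: weight = 13, length = 2, mean = 13/2 ≈ 6.500
  cycle 1 → 0 → 1: weight = 6, length = 2, mean = 6/2 ≈ 3.000
Minimum mean = 3.000, attained e.g. along the cycle 0 → 0 with weight 3 and length 1. So λ(A) = 3/1 = 3.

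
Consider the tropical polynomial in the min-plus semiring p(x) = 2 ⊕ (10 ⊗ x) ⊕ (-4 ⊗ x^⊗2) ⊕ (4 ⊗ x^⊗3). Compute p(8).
p(8) = 2

A tropical monomial a ⊗ x^⊗i evaluates to a + i · x. Evaluating each term at x = 8:
  Term 0 contributes 2 + 0 · 8 = 2
  Term 1 contributes 10 + 1 · 8 = 18
  Term 2 contributes -4 + 2 · 8 = 12
  Term 3 contributes 4 + 3 · 8 = 28
p(8) = ⊕ of these = min[2, 18, 12, 28] = 2.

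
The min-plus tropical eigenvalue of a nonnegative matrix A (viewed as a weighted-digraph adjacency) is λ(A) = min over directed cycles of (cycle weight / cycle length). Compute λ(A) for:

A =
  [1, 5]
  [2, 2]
λ(A) = 1

Enumerate directed cycles and compute their means (weight / length). Sample:
  cycle 0 → 0: weight = 1, length = 1, mean = 1/1 ≈ 1.000
  cycle 1 → 1: weight = 2, length = 1, mean = 2/1 ≈ 2.000
  cycle 0 → 1 → 0: weight = 7, length = 2, mean = 7/2 ≈ 3.500
  cycle 1 → 0 → 1: weight = 7, length = 2, mean = 7/2 ≈ 3.500
Minimum mean = 1.000, attained e.g. along the cycle 0 → 0 with weight 1 and length 1. So λ(A) = 1/1 = 1.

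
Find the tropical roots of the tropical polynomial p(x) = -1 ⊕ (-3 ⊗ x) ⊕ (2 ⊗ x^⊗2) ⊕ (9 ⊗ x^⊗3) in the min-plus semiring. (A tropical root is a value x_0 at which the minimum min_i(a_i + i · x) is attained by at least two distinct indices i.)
Roots: {-7, -5, 2}

Each tropical root is a break point of the lower envelope of the lines y = a_i + i · x (there are 4 lines, with slopes 0, 1, ..., 3). Only the lines that attain the minimum somewhere contribute to roots; other lines are dominated. Here the surviving (envelope) indices are i = 3, i = 2, i = 1, i = 0.
Intersections between consecutive envelope lines give the roots: for adjacent envelope indices i < j the intersection is x = (a_i − a_j) / (j − i). Reading off the sorted break points: {-7, -5, 2}.
Verification: at each break x_0, at least two indices attain the minimum of min_i(a_i + i · x_0).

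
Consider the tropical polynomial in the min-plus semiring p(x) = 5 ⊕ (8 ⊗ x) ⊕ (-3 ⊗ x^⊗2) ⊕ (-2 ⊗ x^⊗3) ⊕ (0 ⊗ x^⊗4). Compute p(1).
p(1) = -1

A tropical monomial a ⊗ x^⊗i evaluates to a + i · x. Evaluating each term at x = 1:
  Term 0 contributes 5 + 0 · 1 = 5
  Term 1 contributes 8 + 1 · 1 = 9
  Term 2 contributes -3 + 2 · 1 = -1
  Term 3 contributes -2 + 3 · 1 = 1
  Term 4 contributes 0 + 4 · 1 = 4
p(1) = ⊕ of these = min[5, 9, -1, 1, 4] = -1.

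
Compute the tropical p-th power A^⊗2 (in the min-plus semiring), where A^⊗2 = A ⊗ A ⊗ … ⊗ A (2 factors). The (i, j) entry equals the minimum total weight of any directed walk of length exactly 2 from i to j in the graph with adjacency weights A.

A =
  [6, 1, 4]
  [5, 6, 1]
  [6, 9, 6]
A^⊗2 =
  [6, 7, 2]
  [7, 6, 7]
  [12, 7, 10]

Each entry (A^⊗2)_ij equals the minimum over all length-2 walks i = v_0 → v_1 → … → v_2 = j of Σ_t A[v_t][v_{t+1}]. For example, for (i, j) = (0, 2) we minimise over 3 possible intermediate vertex sequences; the minimum is 2, attained along the walk 0 → 1 → 2.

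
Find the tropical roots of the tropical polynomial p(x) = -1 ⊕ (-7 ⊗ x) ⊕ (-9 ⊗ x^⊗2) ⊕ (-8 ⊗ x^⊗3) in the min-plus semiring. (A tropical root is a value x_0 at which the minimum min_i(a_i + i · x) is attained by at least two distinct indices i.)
Roots: {-1, 2, 6}

Each tropical root is a break point of the lower envelope of the lines y = a_i + i · x (there are 4 lines, with slopes 0, 1, ..., 3). Only the lines that attain the minimum somewhere contribute to roots; other lines are dominated. Here the surviving (envelope) indices are i = 3, i = 2, i = 1, i = 0.
Intersections between consecutive envelope lines give the roots: for adjacent envelope indices i < j the intersection is x = (a_i − a_j) / (j − i). Reading off the sorted break points: {-1, 2, 6}.
Verification: at each break x_0, at least two indices attain the minimum of min_i(a_i + i · x_0).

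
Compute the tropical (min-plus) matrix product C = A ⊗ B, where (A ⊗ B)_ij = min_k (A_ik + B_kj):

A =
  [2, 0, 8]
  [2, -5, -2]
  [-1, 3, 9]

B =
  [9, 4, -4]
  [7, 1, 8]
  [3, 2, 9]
A ⊗ B =
  [7, 1, -2]
  [1, -4, -2]
  [8, 3, -5]

Apply the min-plus product entry-by-entry:
  C[0][0] = min over k of (A[0][0] + B[0][0] = 2 + 9 = 11, A[0][1] + B[1][0] = 0 + 7 = 7, A[0][2] + B[2][0] = 8 + 3 = 11) = 7 (attained at k = 1)
  C[0][1] = min over k of (A[0][0] + B[0][1] = 2 + 4 = 6, A[0][1] + B[1][1] = 0 + 1 = 1, A[0][2] + B[2][1] = 8 + 2 = 10) = 1 (attained at k = 1)
  C[0][2] = min over k of (A[0][0] + B[0][2] = 2 + -4 = -2, A[0][1] + B[1][2] = 0 + 8 = 8, A[0][2] + B[2][2] = 8 + 9 = 17) = -2 (attained at k = 0)
  C[1][0] = min over k of (A[1][0] + B[0][0] = 2 + 9 = 11, A[1][1] + B[1][0] = -5 + 7 = 2, A[1][2] + B[2][0] = -2 + 3 = 1) = 1 (attained at k = 2)
  C[1][1] = min over k of (A[1][0] + B[0][1] = 2 + 4 = 6, A[1][1] + B[1][1] = -5 + 1 = -4, A[1][2] + B[2][1] = -2 + 2 = 0) = -4 (attained at k = 1)
  C[1][2] = min over k of (A[1][0] + B[0][2] = 2 + -4 = -2, A[1][1] + B[1][2] = -5 + 8 = 3, A[1][2] + B[2][2] = -2 + 9 = 7) = -2 (attained at k = 0)
  C[2][0] = min over k of (A[2][0] + B[0][0] = -1 + 9 = 8, A[2][1] + B[1][0] = 3 + 7 = 10, A[2][2] + B[2][0] = 9 + 3 = 12) = 8 (attained at k = 0)
  C[2][1] = min over k of (A[2][0] + B[0][1] = -1 + 4 = 3, A[2][1] + B[1][1] = 3 + 1 = 4, A[2][2] + B[2][1] = 9 + 2 = 11) = 3 (attained at k = 0)
  C[2][2] = min over k of (A[2][0] + B[0][2] = -1 + -4 = -5, A[2][1] + B[1][2] = 3 + 8 = 11, A[2][2] + B[2][2] = 9 + 9 = 18) = -5 (attained at k = 0)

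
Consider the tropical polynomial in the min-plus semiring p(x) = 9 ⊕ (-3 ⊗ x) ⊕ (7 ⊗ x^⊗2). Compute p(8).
p(8) = 5

A tropical monomial a ⊗ x^⊗i evaluates to a + i · x. Evaluating each term at x = 8:
  Term 0 contributes 9 + 0 · 8 = 9
  Term 1 contributes -3 + 1 · 8 = 5
  Term 2 contributes 7 + 2 · 8 = 23
p(8) = ⊕ of these = min[9, 5, 23] = 5.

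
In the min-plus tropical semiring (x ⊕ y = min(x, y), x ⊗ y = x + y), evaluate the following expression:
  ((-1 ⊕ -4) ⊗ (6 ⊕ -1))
((-1 ⊕ -4) ⊗ (6 ⊕ -1)) = -5

Expand innermost to outermost. Recall ⊕ takes the minimum of its arguments and ⊗ takes their sum. Working out the expression ((-1 ⊕ -4) ⊗ (6 ⊕ -1)) gives -5.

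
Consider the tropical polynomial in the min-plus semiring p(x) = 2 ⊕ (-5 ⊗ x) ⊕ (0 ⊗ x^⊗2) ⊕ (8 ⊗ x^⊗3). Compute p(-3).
p(-3) = -8

A tropical monomial a ⊗ x^⊗i evaluates to a + i · x. Evaluating each term at x = -3:
  Term 0 contributes 2 + 0 · -3 = 2
  Term 1 contributes -5 + 1 · -3 = -8
  Term 2 contributes 0 + 2 · -3 = -6
  Term 3 contributes 8 + 3 · -3 = -1
p(-3) = ⊕ of these = min[2, -8, -6, -1] = -8.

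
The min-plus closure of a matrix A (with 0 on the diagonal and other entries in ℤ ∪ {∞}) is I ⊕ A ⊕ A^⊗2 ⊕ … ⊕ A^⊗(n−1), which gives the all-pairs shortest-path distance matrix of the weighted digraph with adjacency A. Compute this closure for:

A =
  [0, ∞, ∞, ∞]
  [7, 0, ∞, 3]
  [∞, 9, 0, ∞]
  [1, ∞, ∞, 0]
Closure =
  [0, ∞, ∞, ∞]
  [4, 0, ∞, 3]
  [13, 9, 0, 12]
  [1, ∞, ∞, 0]

This is the Floyd-Warshall all-pairs shortest-path computation. For each intermediate vertex k = 0, 1, …, 3, update dist[i][j] ← min(dist[i][j], dist[i][k] + dist[k][j]). The final matrix gives, for each (i, j), the minimum total weight of any directed path from i to j (possibly empty when i = j).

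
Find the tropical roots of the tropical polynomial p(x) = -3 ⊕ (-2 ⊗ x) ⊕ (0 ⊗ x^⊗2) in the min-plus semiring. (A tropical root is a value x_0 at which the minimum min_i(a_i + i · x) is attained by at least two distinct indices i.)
Roots: {-2, -1}

Each tropical root is a break point of the lower envelope of the lines y = a_i + i · x (there are 3 lines, with slopes 0, 1, ..., 2). Only the lines that attain the minimum somewhere contribute to roots; other lines are dominated. Here the surviving (envelope) indices are i = 2, i = 1, i = 0.
Intersections between consecutive envelope lines give the roots: for adjacent envelope indices i < j the intersection is x = (a_i − a_j) / (j − i). Reading off the sorted break points: {-2, -1}.
Verification: at each break x_0, at least two indices attain the minimum of min_i(a_i + i · x_0).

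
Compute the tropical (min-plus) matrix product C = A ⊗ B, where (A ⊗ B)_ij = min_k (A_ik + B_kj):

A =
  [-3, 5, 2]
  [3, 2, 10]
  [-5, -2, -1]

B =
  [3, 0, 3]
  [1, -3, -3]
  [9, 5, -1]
A ⊗ B =
  [0, -3, 0]
  [3, -1, -1]
  [-2, -5, -5]

Apply the min-plus product entry-by-entry:
  C[0][0] = min over k of (A[0][0] + B[0][0] = -3 + 3 = 0, A[0][1] + B[1][0] = 5 + 1 = 6, A[0][2] + B[2][0] = 2 + 9 = 11) = 0 (attained at k = 0)
  C[0][1] = min over k of (A[0][0] + B[0][1] = -3 + 0 = -3, A[0][1] + B[1][1] = 5 + -3 = 2, A[0][2] + B[2][1] = 2 + 5 = 7) = -3 (attained at k = 0)
  C[0][2] = min over k of (A[0][0] + B[0][2] = -3 + 3 = 0, A[0][1] + B[1][2] = 5 + -3 = 2, A[0][2] + B[2][2] = 2 + -1 = 1) = 0 (attained at k = 0)
  C[1][0] = min over k of (A[1][0] + B[0][0] = 3 + 3 = 6, A[1][1] + B[1][0] = 2 + 1 = 3, A[1][2] + B[2][0] = 10 + 9 = 19) = 3 (attained at k = 1)
  C[1][1] = min over k of (A[1][0] + B[0][1] = 3 + 0 = 3, A[1][1] + B[1][1] = 2 + -3 = -1, A[1][2] + B[2][1] = 10 + 5 = 15) = -1 (attained at k = 1)
  C[1][2] = min over k of (A[1][0] + B[0][2] = 3 + 3 = 6, A[1][1] + B[1][2] = 2 + -3 = -1, A[1][2] + B[2][2] = 10 + -1 = 9) = -1 (attained at k = 1)
  C[2][0] = min over k of (A[2][0] + B[0][0] = -5 + 3 = -2, A[2][1] + B[1][0] = -2 + 1 = -1, A[2][2] + B[2][0] = -1 + 9 = 8) = -2 (attained at k = 0)
  C[2][1] = min over k of (A[2][0] + B[0][1] = -5 + 0 = -5, A[2][1] + B[1][1] = -2 + -3 = -5, A[2][2] + B[2][1] = -1 + 5 = 4) = -5 (attained at k = 0)
  C[2][2] = min over k of (A[2][0] + B[0][2] = -5 + 3 = -2, A[2][1] + B[1][2] = -2 + -3 = -5, A[2][2] + B[2][2] = -1 + -1 = -2) = -5 (attained at k = 1)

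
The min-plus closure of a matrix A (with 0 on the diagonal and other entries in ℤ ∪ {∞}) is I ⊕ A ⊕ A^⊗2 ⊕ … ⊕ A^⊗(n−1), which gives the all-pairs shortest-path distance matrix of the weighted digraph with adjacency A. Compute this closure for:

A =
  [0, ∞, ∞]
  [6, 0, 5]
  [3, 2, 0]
Closure =
  [0, ∞, ∞]
  [6, 0, 5]
  [3, 2, 0]

This is the Floyd-Warshall all-pairs shortest-path computation. For each intermediate vertex k = 0, 1, …, 2, update dist[i][j] ← min(dist[i][j], dist[i][k] + dist[k][j]). The final matrix gives, for each (i, j), the minimum total weight of any directed path from i to j (possibly empty when i = j).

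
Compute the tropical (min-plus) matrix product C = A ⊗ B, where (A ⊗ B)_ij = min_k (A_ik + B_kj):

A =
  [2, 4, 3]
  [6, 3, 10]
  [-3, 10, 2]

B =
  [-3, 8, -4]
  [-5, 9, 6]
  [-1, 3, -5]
A ⊗ B =
  [-1, 6, -2]
  [-2, 12, 2]
  [-6, 5, -7]

Apply the min-plus product entry-by-entry:
  C[0][0] = min over k of (A[0][0] + B[0][0] = 2 + -3 = -1, A[0][1] + B[1][0] = 4 + -5 = -1, A[0][2] + B[2][0] = 3 + -1 = 2) = -1 (attained at k = 0)
  C[0][1] = min over k of (A[0][0] + B[0][1] = 2 + 8 = 10, A[0][1] + B[1][1] = 4 + 9 = 13, A[0][2] + B[2][1] = 3 + 3 = 6) = 6 (attained at k = 2)
  C[0][2] = min over k of (A[0][0] + B[0][2] = 2 + -4 = -2, A[0][1] + B[1][2] = 4 + 6 = 10, A[0][2] + B[2][2] = 3 + -5 = -2) = -2 (attained at k = 0)
  C[1][0] = min over k of (A[1][0] + B[0][0] = 6 + -3 = 3, A[1][1] + B[1][0] = 3 + -5 = -2, A[1][2] + B[2][0] = 10 + -1 = 9) = -2 (attained at k = 1)
  C[1][1] = min over k of (A[1][0] + B[0][1] = 6 + 8 = 14, A[1][1] + B[1][1] = 3 + 9 = 12, A[1][2] + B[2][1] = 10 + 3 = 13) = 12 (attained at k = 1)
  C[1][2] = min over k of (A[1][0] + B[0][2] = 6 + -4 = 2, A[1][1] + B[1][2] = 3 + 6 = 9, A[1][2] + B[2][2] = 10 + -5 = 5) = 2 (attained at k = 0)
  C[2][0] = min over k of (A[2][0] + B[0][0] = -3 + -3 = -6, A[2][1] + B[1][0] = 10 + -5 = 5, A[2][2] + B[2][0] = 2 + -1 = 1) = -6 (attained at k = 0)
  C[2][1] = min over k of (A[2][0] + B[0][1] = -3 + 8 = 5, A[2][1] + B[1][1] = 10 + 9 = 19, A[2][2] + B[2][1] = 2 + 3 = 5) = 5 (attained at k = 0)
  C[2][2] = min over k of (A[2][0] + B[0][2] = -3 + -4 = -7, A[2][1] + B[1][2] = 10 + 6 = 16, A[2][2] + B[2][2] = 2 + -5 = -3) = -7 (attained at k = 0)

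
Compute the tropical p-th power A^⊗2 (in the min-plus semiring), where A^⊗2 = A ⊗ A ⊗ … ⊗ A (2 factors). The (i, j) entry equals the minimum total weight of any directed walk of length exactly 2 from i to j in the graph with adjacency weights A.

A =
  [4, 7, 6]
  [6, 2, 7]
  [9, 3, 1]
A^⊗2 =
  [8, 9, 7]
  [8, 4, 8]
  [9, 4, 2]

Each entry (A^⊗2)_ij equals the minimum over all length-2 walks i = v_0 → v_1 → … → v_2 = j of Σ_t A[v_t][v_{t+1}]. For example, for (i, j) = (0, 2) we minimise over 3 possible intermediate vertex sequences; the minimum is 7, attained along the walk 0 → 2 → 2.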